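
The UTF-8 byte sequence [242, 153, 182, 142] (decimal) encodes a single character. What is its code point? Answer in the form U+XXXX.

U+99D8E

Leading byte 0xF2 = 11110010 matches 11110xxx → 4-byte sequence.
Byte 1: 0xF2 = 11110010, payload 010 (3 bits).
Byte 2: 0x99 = 10011001 (10xxxxxx ✓), payload 011001.
Byte 3: 0xB6 = 10110110 (10xxxxxx ✓), payload 110110.
Byte 4: 0x8E = 10001110 (10xxxxxx ✓), payload 001110.
Concatenate: 010011001110110001110 = 0x99D8E (21 bits → U+99D8E).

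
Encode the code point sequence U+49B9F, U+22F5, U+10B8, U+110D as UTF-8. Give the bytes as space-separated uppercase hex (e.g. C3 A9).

U+49B9F: 4-byte form → F1 89 AE 9F.
U+22F5: 3-byte form → E2 8B B5.
U+10B8: 3-byte form → E1 82 B8.
U+110D: 3-byte form → E1 84 8D.
Concatenated (13 bytes): F1 89 AE 9F E2 8B B5 E1 82 B8 E1 84 8D.

F1 89 AE 9F E2 8B B5 E1 82 B8 E1 84 8D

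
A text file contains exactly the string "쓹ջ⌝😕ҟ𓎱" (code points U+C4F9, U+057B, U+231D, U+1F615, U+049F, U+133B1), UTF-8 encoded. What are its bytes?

U+C4F9: 3-byte form → EC 93 B9.
U+057B: 2-byte form → D5 BB.
U+231D: 3-byte form → E2 8C 9D.
U+1F615: 4-byte form → F0 9F 98 95.
U+049F: 2-byte form → D2 9F.
U+133B1: 4-byte form → F0 93 8E B1.
Concatenated (18 bytes): EC 93 B9 D5 BB E2 8C 9D F0 9F 98 95 D2 9F F0 93 8E B1.

EC 93 B9 D5 BB E2 8C 9D F0 9F 98 95 D2 9F F0 93 8E B1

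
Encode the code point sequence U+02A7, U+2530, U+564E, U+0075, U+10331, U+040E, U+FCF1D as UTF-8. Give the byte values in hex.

U+02A7: 2-byte form → CA A7.
U+2530: 3-byte form → E2 94 B0.
U+564E: 3-byte form → E5 99 8E.
U+0075: 1-byte form → 75.
U+10331: 4-byte form → F0 90 8C B1.
U+040E: 2-byte form → D0 8E.
U+FCF1D: 4-byte form → F3 BC BC 9D.
Concatenated (19 bytes): CA A7 E2 94 B0 E5 99 8E 75 F0 90 8C B1 D0 8E F3 BC BC 9D.

CA A7 E2 94 B0 E5 99 8E 75 F0 90 8C B1 D0 8E F3 BC BC 9D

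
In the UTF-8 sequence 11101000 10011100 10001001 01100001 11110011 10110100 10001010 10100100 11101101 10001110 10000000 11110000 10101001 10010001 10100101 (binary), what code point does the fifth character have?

U+29465

Offset 0: leading byte 0xE8 = 11101000 → 3-byte char #1 = E8 9C 89.
Offset 3: leading byte 0x61 = 01100001 → 1-byte char #2 = 61.
Offset 4: leading byte 0xF3 = 11110011 → 4-byte char #3 = F3 B4 8A A4.
Offset 8: leading byte 0xED = 11101101 → 3-byte char #4 = ED 8E 80.
Offset 11: leading byte 0xF0 = 11110000 → 4-byte char #5 = F0 A9 91 A5.
Leading byte 0xF0 = 11110000 matches 11110xxx → 4-byte sequence.
Byte 1: 0xF0 = 11110000, payload 000 (3 bits).
Byte 2: 0xA9 = 10101001 (10xxxxxx ✓), payload 101001.
Byte 3: 0x91 = 10010001 (10xxxxxx ✓), payload 010001.
Byte 4: 0xA5 = 10100101 (10xxxxxx ✓), payload 100101.
Concatenate: 000101001010001100101 = 0x29465 (21 bits → U+29465).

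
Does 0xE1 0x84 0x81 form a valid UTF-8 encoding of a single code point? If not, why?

Leading byte 0xE1 = 11100001 → 3-byte form.
Continuation bytes 0x84=10000100, 0x81=10000001 all match 10xxxxxx.
Decoded value 0x1101 is ≥ 0x800 (shortest form) and not a surrogate.

valid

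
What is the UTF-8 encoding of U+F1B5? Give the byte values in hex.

EF 86 B5

U+F1B5 = 0xF1B5 = 61877 decimal. In range U+0800–U+FFFF → 3-byte form: 1110xxxx 10xxxxxx 10xxxxxx.
Binary (16 bits): 1111000110110101.
Split 4+6+6: 1111 | 000110 | 110101.
Byte 1: 11101111 = 0xEF.
Byte 2: 10000110 = 0x86.
Byte 3: 10110101 = 0xB5.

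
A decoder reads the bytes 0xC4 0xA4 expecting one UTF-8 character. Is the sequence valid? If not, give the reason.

valid

Leading byte 0xC4 = 11000100 → 2-byte form.
Continuation bytes 0xA4=10100100 all match 10xxxxxx.
Decoded value 0x124 is ≥ 0x80 (shortest form) and not a surrogate.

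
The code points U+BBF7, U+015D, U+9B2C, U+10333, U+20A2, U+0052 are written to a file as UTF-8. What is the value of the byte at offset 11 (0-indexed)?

U+BBF7 → 3-byte form EB AF B7 at offsets 0–2.
U+015D → 2-byte form C5 9D at offsets 3–4.
U+9B2C → 3-byte form E9 AC AC at offsets 5–7.
U+10333 → 4-byte form F0 90 8C B3 at offsets 8–11.
Offset 11 falls in char 4's range; it's byte 4 of F0 90 8C B3 = 0xB3.

0xB3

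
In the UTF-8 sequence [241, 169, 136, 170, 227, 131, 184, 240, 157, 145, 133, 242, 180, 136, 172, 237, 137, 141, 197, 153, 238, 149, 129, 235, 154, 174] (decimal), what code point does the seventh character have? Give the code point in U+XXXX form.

U+E541

Offset 0: leading byte 0xF1 = 11110001 → 4-byte char #1 = F1 A9 88 AA.
Offset 4: leading byte 0xE3 = 11100011 → 3-byte char #2 = E3 83 B8.
Offset 7: leading byte 0xF0 = 11110000 → 4-byte char #3 = F0 9D 91 85.
Offset 11: leading byte 0xF2 = 11110010 → 4-byte char #4 = F2 B4 88 AC.
Offset 15: leading byte 0xED = 11101101 → 3-byte char #5 = ED 89 8D.
Offset 18: leading byte 0xC5 = 11000101 → 2-byte char #6 = C5 99.
Offset 20: leading byte 0xEE = 11101110 → 3-byte char #7 = EE 95 81.
Leading byte 0xEE = 11101110 matches 1110xxxx → 3-byte sequence.
Byte 1: 0xEE = 11101110, payload 1110 (4 bits).
Byte 2: 0x95 = 10010101 (10xxxxxx ✓), payload 010101.
Byte 3: 0x81 = 10000001 (10xxxxxx ✓), payload 000001.
Concatenate: 1110010101000001 = 0xE541 (16 bits → U+E541).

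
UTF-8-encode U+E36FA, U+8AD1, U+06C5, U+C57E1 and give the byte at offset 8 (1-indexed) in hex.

0xDB

1-indexed offset 8 is 0-indexed offset 7.
U+E36FA → 4-byte form F3 A3 9B BA at offsets 0–3.
U+8AD1 → 3-byte form E8 AB 91 at offsets 4–6.
U+06C5 → 2-byte form DB 85 at offsets 7–8.
Offset 7 falls in char 3's range; it's byte 1 of DB 85 = 0xDB.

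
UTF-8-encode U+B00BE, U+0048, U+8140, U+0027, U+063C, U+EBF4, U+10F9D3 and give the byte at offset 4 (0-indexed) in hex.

0x48

U+B00BE → 4-byte form F2 B0 82 BE at offsets 0–3.
U+0048 → 1-byte form 48 at offsets 4–4.
Offset 4 falls in char 2's range; it's byte 1 of 48 = 0x48.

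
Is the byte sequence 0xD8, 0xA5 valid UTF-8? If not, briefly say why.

Leading byte 0xD8 = 11011000 → 2-byte form.
Continuation bytes 0xA5=10100101 all match 10xxxxxx.
Decoded value 0x625 is ≥ 0x80 (shortest form) and not a surrogate.

valid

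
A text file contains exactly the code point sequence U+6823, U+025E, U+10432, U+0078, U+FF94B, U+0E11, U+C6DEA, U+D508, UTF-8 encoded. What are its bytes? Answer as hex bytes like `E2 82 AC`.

U+6823: 3-byte form → E6 A0 A3.
U+025E: 2-byte form → C9 9E.
U+10432: 4-byte form → F0 90 90 B2.
U+0078: 1-byte form → 78.
U+FF94B: 4-byte form → F3 BF A5 8B.
U+0E11: 3-byte form → E0 B8 91.
U+C6DEA: 4-byte form → F3 86 B7 AA.
U+D508: 3-byte form → ED 94 88.
Concatenated (24 bytes): E6 A0 A3 C9 9E F0 90 90 B2 78 F3 BF A5 8B E0 B8 91 F3 86 B7 AA ED 94 88.

E6 A0 A3 C9 9E F0 90 90 B2 78 F3 BF A5 8B E0 B8 91 F3 86 B7 AA ED 94 88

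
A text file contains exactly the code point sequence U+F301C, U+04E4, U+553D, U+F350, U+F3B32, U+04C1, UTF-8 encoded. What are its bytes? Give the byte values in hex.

U+F301C: 4-byte form → F3 B3 80 9C.
U+04E4: 2-byte form → D3 A4.
U+553D: 3-byte form → E5 94 BD.
U+F350: 3-byte form → EF 8D 90.
U+F3B32: 4-byte form → F3 B3 AC B2.
U+04C1: 2-byte form → D3 81.
Concatenated (18 bytes): F3 B3 80 9C D3 A4 E5 94 BD EF 8D 90 F3 B3 AC B2 D3 81.

F3 B3 80 9C D3 A4 E5 94 BD EF 8D 90 F3 B3 AC B2 D3 81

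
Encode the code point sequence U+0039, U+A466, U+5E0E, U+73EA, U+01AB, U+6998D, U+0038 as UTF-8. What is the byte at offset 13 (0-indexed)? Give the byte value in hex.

0xA9

U+0039 → 1-byte form 39 at offsets 0–0.
U+A466 → 3-byte form EA 91 A6 at offsets 1–3.
U+5E0E → 3-byte form E5 B8 8E at offsets 4–6.
U+73EA → 3-byte form E7 8F AA at offsets 7–9.
U+01AB → 2-byte form C6 AB at offsets 10–11.
U+6998D → 4-byte form F1 A9 A6 8D at offsets 12–15.
Offset 13 falls in char 6's range; it's byte 2 of F1 A9 A6 8D = 0xA9.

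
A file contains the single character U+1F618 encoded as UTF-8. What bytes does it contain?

U+1F618 = 0x1F618 = 128536 decimal. In range U+10000–U+10FFFF → 4-byte form: 11110xxx 10xxxxxx 10xxxxxx 10xxxxxx.
Binary (21 bits): 000011111011000011000.
Split 3+6+6+6: 000 | 011111 | 011000 | 011000.
Byte 1: 11110000 = 0xF0.
Byte 2: 10011111 = 0x9F.
Byte 3: 10011000 = 0x98.
Byte 4: 10011000 = 0x98.

F0 9F 98 98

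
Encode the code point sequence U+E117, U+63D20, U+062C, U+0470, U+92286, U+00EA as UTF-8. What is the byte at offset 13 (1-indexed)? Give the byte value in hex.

1-indexed offset 13 is 0-indexed offset 12.
U+E117 → 3-byte form EE 84 97 at offsets 0–2.
U+63D20 → 4-byte form F1 A3 B4 A0 at offsets 3–6.
U+062C → 2-byte form D8 AC at offsets 7–8.
U+0470 → 2-byte form D1 B0 at offsets 9–10.
U+92286 → 4-byte form F2 92 8A 86 at offsets 11–14.
Offset 12 falls in char 5's range; it's byte 2 of F2 92 8A 86 = 0x92.

0x92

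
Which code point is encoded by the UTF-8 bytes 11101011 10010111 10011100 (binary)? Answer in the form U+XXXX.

U+B5DC

Leading byte 0xEB = 11101011 matches 1110xxxx → 3-byte sequence.
Byte 1: 0xEB = 11101011, payload 1011 (4 bits).
Byte 2: 0x97 = 10010111 (10xxxxxx ✓), payload 010111.
Byte 3: 0x9C = 10011100 (10xxxxxx ✓), payload 011100.
Concatenate: 1011010111011100 = 0xB5DC (16 bits → U+B5DC).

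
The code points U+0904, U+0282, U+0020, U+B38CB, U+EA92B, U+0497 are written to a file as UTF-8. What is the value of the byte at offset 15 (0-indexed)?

U+0904 → 3-byte form E0 A4 84 at offsets 0–2.
U+0282 → 2-byte form CA 82 at offsets 3–4.
U+0020 → 1-byte form 20 at offsets 5–5.
U+B38CB → 4-byte form F2 B3 A3 8B at offsets 6–9.
U+EA92B → 4-byte form F3 AA A4 AB at offsets 10–13.
U+0497 → 2-byte form D2 97 at offsets 14–15.
Offset 15 falls in char 6's range; it's byte 2 of D2 97 = 0x97.

0x97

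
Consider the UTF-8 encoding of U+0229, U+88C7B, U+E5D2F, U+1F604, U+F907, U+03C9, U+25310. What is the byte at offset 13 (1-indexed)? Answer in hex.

0x98

1-indexed offset 13 is 0-indexed offset 12.
U+0229 → 2-byte form C8 A9 at offsets 0–1.
U+88C7B → 4-byte form F2 88 B1 BB at offsets 2–5.
U+E5D2F → 4-byte form F3 A5 B4 AF at offsets 6–9.
U+1F604 → 4-byte form F0 9F 98 84 at offsets 10–13.
Offset 12 falls in char 4's range; it's byte 3 of F0 9F 98 84 = 0x98.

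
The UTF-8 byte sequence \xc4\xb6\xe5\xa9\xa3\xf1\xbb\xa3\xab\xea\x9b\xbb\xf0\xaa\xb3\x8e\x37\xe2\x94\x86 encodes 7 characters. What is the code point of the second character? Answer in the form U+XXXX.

U+5A63

Offset 0: leading byte 0xC4 = 11000100 → 2-byte char #1 = C4 B6.
Offset 2: leading byte 0xE5 = 11100101 → 3-byte char #2 = E5 A9 A3.
Leading byte 0xE5 = 11100101 matches 1110xxxx → 3-byte sequence.
Byte 1: 0xE5 = 11100101, payload 0101 (4 bits).
Byte 2: 0xA9 = 10101001 (10xxxxxx ✓), payload 101001.
Byte 3: 0xA3 = 10100011 (10xxxxxx ✓), payload 100011.
Concatenate: 0101101001100011 = 0x5A63 (16 bits → U+5A63).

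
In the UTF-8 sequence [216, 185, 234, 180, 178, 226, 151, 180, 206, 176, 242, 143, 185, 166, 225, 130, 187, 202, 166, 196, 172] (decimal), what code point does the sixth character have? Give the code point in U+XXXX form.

U+10BB

Offset 0: leading byte 0xD8 = 11011000 → 2-byte char #1 = D8 B9.
Offset 2: leading byte 0xEA = 11101010 → 3-byte char #2 = EA B4 B2.
Offset 5: leading byte 0xE2 = 11100010 → 3-byte char #3 = E2 97 B4.
Offset 8: leading byte 0xCE = 11001110 → 2-byte char #4 = CE B0.
Offset 10: leading byte 0xF2 = 11110010 → 4-byte char #5 = F2 8F B9 A6.
Offset 14: leading byte 0xE1 = 11100001 → 3-byte char #6 = E1 82 BB.
Leading byte 0xE1 = 11100001 matches 1110xxxx → 3-byte sequence.
Byte 1: 0xE1 = 11100001, payload 0001 (4 bits).
Byte 2: 0x82 = 10000010 (10xxxxxx ✓), payload 000010.
Byte 3: 0xBB = 10111011 (10xxxxxx ✓), payload 111011.
Concatenate: 0001000010111011 = 0x10BB (16 bits → U+10BB).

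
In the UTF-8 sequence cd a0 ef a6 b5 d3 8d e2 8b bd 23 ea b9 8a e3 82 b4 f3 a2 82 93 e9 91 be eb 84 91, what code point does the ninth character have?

Offset 0: leading byte 0xCD = 11001101 → 2-byte char #1 = CD A0.
Offset 2: leading byte 0xEF = 11101111 → 3-byte char #2 = EF A6 B5.
Offset 5: leading byte 0xD3 = 11010011 → 2-byte char #3 = D3 8D.
Offset 7: leading byte 0xE2 = 11100010 → 3-byte char #4 = E2 8B BD.
Offset 10: leading byte 0x23 = 00100011 → 1-byte char #5 = 23.
Offset 11: leading byte 0xEA = 11101010 → 3-byte char #6 = EA B9 8A.
Offset 14: leading byte 0xE3 = 11100011 → 3-byte char #7 = E3 82 B4.
Offset 17: leading byte 0xF3 = 11110011 → 4-byte char #8 = F3 A2 82 93.
Offset 21: leading byte 0xE9 = 11101001 → 3-byte char #9 = E9 91 BE.
Leading byte 0xE9 = 11101001 matches 1110xxxx → 3-byte sequence.
Byte 1: 0xE9 = 11101001, payload 1001 (4 bits).
Byte 2: 0x91 = 10010001 (10xxxxxx ✓), payload 010001.
Byte 3: 0xBE = 10111110 (10xxxxxx ✓), payload 111110.
Concatenate: 1001010001111110 = 0x947E (16 bits → U+947E).

U+947E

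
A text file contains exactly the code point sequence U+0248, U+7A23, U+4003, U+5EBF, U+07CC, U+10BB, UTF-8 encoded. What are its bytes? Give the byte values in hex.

U+0248: 2-byte form → C9 88.
U+7A23: 3-byte form → E7 A8 A3.
U+4003: 3-byte form → E4 80 83.
U+5EBF: 3-byte form → E5 BA BF.
U+07CC: 2-byte form → DF 8C.
U+10BB: 3-byte form → E1 82 BB.
Concatenated (16 bytes): C9 88 E7 A8 A3 E4 80 83 E5 BA BF DF 8C E1 82 BB.

C9 88 E7 A8 A3 E4 80 83 E5 BA BF DF 8C E1 82 BB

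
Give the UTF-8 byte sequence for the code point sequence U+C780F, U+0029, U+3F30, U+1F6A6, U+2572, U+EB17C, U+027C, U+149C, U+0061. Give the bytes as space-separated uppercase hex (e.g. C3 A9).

U+C780F: 4-byte form → F3 87 A0 8F.
U+0029: 1-byte form → 29.
U+3F30: 3-byte form → E3 BC B0.
U+1F6A6: 4-byte form → F0 9F 9A A6.
U+2572: 3-byte form → E2 95 B2.
U+EB17C: 4-byte form → F3 AB 85 BC.
U+027C: 2-byte form → C9 BC.
U+149C: 3-byte form → E1 92 9C.
U+0061: 1-byte form → 61.
Concatenated (25 bytes): F3 87 A0 8F 29 E3 BC B0 F0 9F 9A A6 E2 95 B2 F3 AB 85 BC C9 BC E1 92 9C 61.

F3 87 A0 8F 29 E3 BC B0 F0 9F 9A A6 E2 95 B2 F3 AB 85 BC C9 BC E1 92 9C 61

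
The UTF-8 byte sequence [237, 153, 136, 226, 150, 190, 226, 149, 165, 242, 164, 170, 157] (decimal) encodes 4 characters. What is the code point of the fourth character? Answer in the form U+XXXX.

U+A4A9D

Offset 0: leading byte 0xED = 11101101 → 3-byte char #1 = ED 99 88.
Offset 3: leading byte 0xE2 = 11100010 → 3-byte char #2 = E2 96 BE.
Offset 6: leading byte 0xE2 = 11100010 → 3-byte char #3 = E2 95 A5.
Offset 9: leading byte 0xF2 = 11110010 → 4-byte char #4 = F2 A4 AA 9D.
Leading byte 0xF2 = 11110010 matches 11110xxx → 4-byte sequence.
Byte 1: 0xF2 = 11110010, payload 010 (3 bits).
Byte 2: 0xA4 = 10100100 (10xxxxxx ✓), payload 100100.
Byte 3: 0xAA = 10101010 (10xxxxxx ✓), payload 101010.
Byte 4: 0x9D = 10011101 (10xxxxxx ✓), payload 011101.
Concatenate: 010100100101010011101 = 0xA4A9D (21 bits → U+A4A9D).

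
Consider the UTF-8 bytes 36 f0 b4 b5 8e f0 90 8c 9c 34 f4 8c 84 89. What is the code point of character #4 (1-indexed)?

U+0034

Offset 0: leading byte 0x36 = 00110110 → 1-byte char #1 = 36.
Offset 1: leading byte 0xF0 = 11110000 → 4-byte char #2 = F0 B4 B5 8E.
Offset 5: leading byte 0xF0 = 11110000 → 4-byte char #3 = F0 90 8C 9C.
Offset 9: leading byte 0x34 = 00110100 → 1-byte char #4 = 34.
Leading byte 0x34 = 00110100 matches 0xxxxxxx → 1-byte sequence.
Byte 1: 0x34 = 00110100, payload 0110100 (7 bits).
Concatenate: 0110100 = 0x34 (7 bits → U+0034).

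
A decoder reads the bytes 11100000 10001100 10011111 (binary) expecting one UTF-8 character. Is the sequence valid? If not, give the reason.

invalid (overlong encoding)

Leading byte 0xE0 = 11100000 → 3-byte form.
Continuation bytes all match 10xxxxxx. Payload decodes to 0x31F.
But 0x31F < 0x800, the minimum for a 3-byte sequence — this is an overlong encoding.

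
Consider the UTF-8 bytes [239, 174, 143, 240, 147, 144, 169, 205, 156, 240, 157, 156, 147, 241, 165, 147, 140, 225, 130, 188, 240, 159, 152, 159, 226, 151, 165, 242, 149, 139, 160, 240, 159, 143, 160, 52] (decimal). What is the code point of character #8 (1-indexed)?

Offset 0: leading byte 0xEF = 11101111 → 3-byte char #1 = EF AE 8F.
Offset 3: leading byte 0xF0 = 11110000 → 4-byte char #2 = F0 93 90 A9.
Offset 7: leading byte 0xCD = 11001101 → 2-byte char #3 = CD 9C.
Offset 9: leading byte 0xF0 = 11110000 → 4-byte char #4 = F0 9D 9C 93.
Offset 13: leading byte 0xF1 = 11110001 → 4-byte char #5 = F1 A5 93 8C.
Offset 17: leading byte 0xE1 = 11100001 → 3-byte char #6 = E1 82 BC.
Offset 20: leading byte 0xF0 = 11110000 → 4-byte char #7 = F0 9F 98 9F.
Offset 24: leading byte 0xE2 = 11100010 → 3-byte char #8 = E2 97 A5.
Leading byte 0xE2 = 11100010 matches 1110xxxx → 3-byte sequence.
Byte 1: 0xE2 = 11100010, payload 0010 (4 bits).
Byte 2: 0x97 = 10010111 (10xxxxxx ✓), payload 010111.
Byte 3: 0xA5 = 10100101 (10xxxxxx ✓), payload 100101.
Concatenate: 0010010111100101 = 0x25E5 (16 bits → U+25E5).

U+25E5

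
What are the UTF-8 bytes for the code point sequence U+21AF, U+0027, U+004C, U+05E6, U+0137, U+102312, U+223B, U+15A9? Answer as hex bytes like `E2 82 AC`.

E2 86 AF 27 4C D7 A6 C4 B7 F4 82 8C 92 E2 88 BB E1 96 A9

U+21AF: 3-byte form → E2 86 AF.
U+0027: 1-byte form → 27.
U+004C: 1-byte form → 4C.
U+05E6: 2-byte form → D7 A6.
U+0137: 2-byte form → C4 B7.
U+102312: 4-byte form → F4 82 8C 92.
U+223B: 3-byte form → E2 88 BB.
U+15A9: 3-byte form → E1 96 A9.
Concatenated (19 bytes): E2 86 AF 27 4C D7 A6 C4 B7 F4 82 8C 92 E2 88 BB E1 96 A9.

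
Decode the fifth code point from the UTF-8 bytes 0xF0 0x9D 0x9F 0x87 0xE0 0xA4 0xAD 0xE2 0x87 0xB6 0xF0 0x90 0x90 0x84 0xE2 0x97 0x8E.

U+25CE

Offset 0: leading byte 0xF0 = 11110000 → 4-byte char #1 = F0 9D 9F 87.
Offset 4: leading byte 0xE0 = 11100000 → 3-byte char #2 = E0 A4 AD.
Offset 7: leading byte 0xE2 = 11100010 → 3-byte char #3 = E2 87 B6.
Offset 10: leading byte 0xF0 = 11110000 → 4-byte char #4 = F0 90 90 84.
Offset 14: leading byte 0xE2 = 11100010 → 3-byte char #5 = E2 97 8E.
Leading byte 0xE2 = 11100010 matches 1110xxxx → 3-byte sequence.
Byte 1: 0xE2 = 11100010, payload 0010 (4 bits).
Byte 2: 0x97 = 10010111 (10xxxxxx ✓), payload 010111.
Byte 3: 0x8E = 10001110 (10xxxxxx ✓), payload 001110.
Concatenate: 0010010111001110 = 0x25CE (16 bits → U+25CE).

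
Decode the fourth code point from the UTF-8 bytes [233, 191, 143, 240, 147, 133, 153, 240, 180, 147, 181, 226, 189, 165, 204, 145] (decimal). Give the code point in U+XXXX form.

U+2F65

Offset 0: leading byte 0xE9 = 11101001 → 3-byte char #1 = E9 BF 8F.
Offset 3: leading byte 0xF0 = 11110000 → 4-byte char #2 = F0 93 85 99.
Offset 7: leading byte 0xF0 = 11110000 → 4-byte char #3 = F0 B4 93 B5.
Offset 11: leading byte 0xE2 = 11100010 → 3-byte char #4 = E2 BD A5.
Leading byte 0xE2 = 11100010 matches 1110xxxx → 3-byte sequence.
Byte 1: 0xE2 = 11100010, payload 0010 (4 bits).
Byte 2: 0xBD = 10111101 (10xxxxxx ✓), payload 111101.
Byte 3: 0xA5 = 10100101 (10xxxxxx ✓), payload 100101.
Concatenate: 0010111101100101 = 0x2F65 (16 bits → U+2F65).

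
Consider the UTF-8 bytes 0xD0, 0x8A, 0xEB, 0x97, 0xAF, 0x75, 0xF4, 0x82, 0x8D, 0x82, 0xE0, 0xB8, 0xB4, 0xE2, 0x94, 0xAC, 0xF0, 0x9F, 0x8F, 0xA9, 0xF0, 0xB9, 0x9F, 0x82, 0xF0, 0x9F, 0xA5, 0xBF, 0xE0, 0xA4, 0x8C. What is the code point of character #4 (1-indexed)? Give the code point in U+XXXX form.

Offset 0: leading byte 0xD0 = 11010000 → 2-byte char #1 = D0 8A.
Offset 2: leading byte 0xEB = 11101011 → 3-byte char #2 = EB 97 AF.
Offset 5: leading byte 0x75 = 01110101 → 1-byte char #3 = 75.
Offset 6: leading byte 0xF4 = 11110100 → 4-byte char #4 = F4 82 8D 82.
Leading byte 0xF4 = 11110100 matches 11110xxx → 4-byte sequence.
Byte 1: 0xF4 = 11110100, payload 100 (3 bits).
Byte 2: 0x82 = 10000010 (10xxxxxx ✓), payload 000010.
Byte 3: 0x8D = 10001101 (10xxxxxx ✓), payload 001101.
Byte 4: 0x82 = 10000010 (10xxxxxx ✓), payload 000010.
Concatenate: 100000010001101000010 = 0x102342 (21 bits → U+102342).

U+102342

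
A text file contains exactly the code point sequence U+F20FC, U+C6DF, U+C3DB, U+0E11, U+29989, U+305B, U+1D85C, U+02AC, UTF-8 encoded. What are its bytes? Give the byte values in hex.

F3 B2 83 BC EC 9B 9F EC 8F 9B E0 B8 91 F0 A9 A6 89 E3 81 9B F0 9D A1 9C CA AC

U+F20FC: 4-byte form → F3 B2 83 BC.
U+C6DF: 3-byte form → EC 9B 9F.
U+C3DB: 3-byte form → EC 8F 9B.
U+0E11: 3-byte form → E0 B8 91.
U+29989: 4-byte form → F0 A9 A6 89.
U+305B: 3-byte form → E3 81 9B.
U+1D85C: 4-byte form → F0 9D A1 9C.
U+02AC: 2-byte form → CA AC.
Concatenated (26 bytes): F3 B2 83 BC EC 9B 9F EC 8F 9B E0 B8 91 F0 A9 A6 89 E3 81 9B F0 9D A1 9C CA AC.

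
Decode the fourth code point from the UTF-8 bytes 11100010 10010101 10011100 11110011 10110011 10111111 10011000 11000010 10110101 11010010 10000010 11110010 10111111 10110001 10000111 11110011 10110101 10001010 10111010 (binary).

U+0482

Offset 0: leading byte 0xE2 = 11100010 → 3-byte char #1 = E2 95 9C.
Offset 3: leading byte 0xF3 = 11110011 → 4-byte char #2 = F3 B3 BF 98.
Offset 7: leading byte 0xC2 = 11000010 → 2-byte char #3 = C2 B5.
Offset 9: leading byte 0xD2 = 11010010 → 2-byte char #4 = D2 82.
Leading byte 0xD2 = 11010010 matches 110xxxxx → 2-byte sequence.
Byte 1: 0xD2 = 11010010, payload 10010 (5 bits).
Byte 2: 0x82 = 10000010 (10xxxxxx ✓), payload 000010.
Concatenate: 10010000010 = 0x482 (11 bits → U+0482).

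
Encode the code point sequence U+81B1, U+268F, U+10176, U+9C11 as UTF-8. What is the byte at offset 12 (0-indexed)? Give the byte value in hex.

U+81B1 → 3-byte form E8 86 B1 at offsets 0–2.
U+268F → 3-byte form E2 9A 8F at offsets 3–5.
U+10176 → 4-byte form F0 90 85 B6 at offsets 6–9.
U+9C11 → 3-byte form E9 B0 91 at offsets 10–12.
Offset 12 falls in char 4's range; it's byte 3 of E9 B0 91 = 0x91.

0x91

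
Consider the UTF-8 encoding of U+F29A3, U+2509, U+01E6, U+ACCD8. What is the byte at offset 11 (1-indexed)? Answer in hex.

1-indexed offset 11 is 0-indexed offset 10.
U+F29A3 → 4-byte form F3 B2 A6 A3 at offsets 0–3.
U+2509 → 3-byte form E2 94 89 at offsets 4–6.
U+01E6 → 2-byte form C7 A6 at offsets 7–8.
U+ACCD8 → 4-byte form F2 AC B3 98 at offsets 9–12.
Offset 10 falls in char 4's range; it's byte 2 of F2 AC B3 98 = 0xAC.

0xAC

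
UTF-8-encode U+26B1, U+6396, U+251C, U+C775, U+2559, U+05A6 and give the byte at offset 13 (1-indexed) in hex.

1-indexed offset 13 is 0-indexed offset 12.
U+26B1 → 3-byte form E2 9A B1 at offsets 0–2.
U+6396 → 3-byte form E6 8E 96 at offsets 3–5.
U+251C → 3-byte form E2 94 9C at offsets 6–8.
U+C775 → 3-byte form EC 9D B5 at offsets 9–11.
U+2559 → 3-byte form E2 95 99 at offsets 12–14.
Offset 12 falls in char 5's range; it's byte 1 of E2 95 99 = 0xE2.

0xE2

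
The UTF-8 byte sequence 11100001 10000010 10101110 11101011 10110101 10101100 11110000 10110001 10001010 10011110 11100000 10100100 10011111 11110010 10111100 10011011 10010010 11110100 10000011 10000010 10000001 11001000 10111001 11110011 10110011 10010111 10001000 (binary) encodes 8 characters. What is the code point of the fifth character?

Offset 0: leading byte 0xE1 = 11100001 → 3-byte char #1 = E1 82 AE.
Offset 3: leading byte 0xEB = 11101011 → 3-byte char #2 = EB B5 AC.
Offset 6: leading byte 0xF0 = 11110000 → 4-byte char #3 = F0 B1 8A 9E.
Offset 10: leading byte 0xE0 = 11100000 → 3-byte char #4 = E0 A4 9F.
Offset 13: leading byte 0xF2 = 11110010 → 4-byte char #5 = F2 BC 9B 92.
Leading byte 0xF2 = 11110010 matches 11110xxx → 4-byte sequence.
Byte 1: 0xF2 = 11110010, payload 010 (3 bits).
Byte 2: 0xBC = 10111100 (10xxxxxx ✓), payload 111100.
Byte 3: 0x9B = 10011011 (10xxxxxx ✓), payload 011011.
Byte 4: 0x92 = 10010010 (10xxxxxx ✓), payload 010010.
Concatenate: 010111100011011010010 = 0xBC6D2 (21 bits → U+BC6D2).

U+BC6D2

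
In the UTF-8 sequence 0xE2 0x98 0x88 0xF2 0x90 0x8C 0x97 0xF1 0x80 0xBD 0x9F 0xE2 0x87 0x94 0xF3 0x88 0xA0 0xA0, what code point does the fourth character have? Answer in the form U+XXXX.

U+21D4

Offset 0: leading byte 0xE2 = 11100010 → 3-byte char #1 = E2 98 88.
Offset 3: leading byte 0xF2 = 11110010 → 4-byte char #2 = F2 90 8C 97.
Offset 7: leading byte 0xF1 = 11110001 → 4-byte char #3 = F1 80 BD 9F.
Offset 11: leading byte 0xE2 = 11100010 → 3-byte char #4 = E2 87 94.
Leading byte 0xE2 = 11100010 matches 1110xxxx → 3-byte sequence.
Byte 1: 0xE2 = 11100010, payload 0010 (4 bits).
Byte 2: 0x87 = 10000111 (10xxxxxx ✓), payload 000111.
Byte 3: 0x94 = 10010100 (10xxxxxx ✓), payload 010100.
Concatenate: 0010000111010100 = 0x21D4 (16 bits → U+21D4).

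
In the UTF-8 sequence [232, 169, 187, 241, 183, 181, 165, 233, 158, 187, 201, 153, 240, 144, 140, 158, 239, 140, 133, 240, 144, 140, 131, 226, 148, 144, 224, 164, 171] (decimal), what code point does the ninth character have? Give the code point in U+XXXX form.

Offset 0: leading byte 0xE8 = 11101000 → 3-byte char #1 = E8 A9 BB.
Offset 3: leading byte 0xF1 = 11110001 → 4-byte char #2 = F1 B7 B5 A5.
Offset 7: leading byte 0xE9 = 11101001 → 3-byte char #3 = E9 9E BB.
Offset 10: leading byte 0xC9 = 11001001 → 2-byte char #4 = C9 99.
Offset 12: leading byte 0xF0 = 11110000 → 4-byte char #5 = F0 90 8C 9E.
Offset 16: leading byte 0xEF = 11101111 → 3-byte char #6 = EF 8C 85.
Offset 19: leading byte 0xF0 = 11110000 → 4-byte char #7 = F0 90 8C 83.
Offset 23: leading byte 0xE2 = 11100010 → 3-byte char #8 = E2 94 90.
Offset 26: leading byte 0xE0 = 11100000 → 3-byte char #9 = E0 A4 AB.
Leading byte 0xE0 = 11100000 matches 1110xxxx → 3-byte sequence.
Byte 1: 0xE0 = 11100000, payload 0000 (4 bits).
Byte 2: 0xA4 = 10100100 (10xxxxxx ✓), payload 100100.
Byte 3: 0xAB = 10101011 (10xxxxxx ✓), payload 101011.
Concatenate: 0000100100101011 = 0x92B (16 bits → U+092B).

U+092B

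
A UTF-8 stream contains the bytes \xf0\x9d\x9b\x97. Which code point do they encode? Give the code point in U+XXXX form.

Leading byte 0xF0 = 11110000 matches 11110xxx → 4-byte sequence.
Byte 1: 0xF0 = 11110000, payload 000 (3 bits).
Byte 2: 0x9D = 10011101 (10xxxxxx ✓), payload 011101.
Byte 3: 0x9B = 10011011 (10xxxxxx ✓), payload 011011.
Byte 4: 0x97 = 10010111 (10xxxxxx ✓), payload 010111.
Concatenate: 000011101011011010111 = 0x1D6D7 (21 bits → U+1D6D7).

U+1D6D7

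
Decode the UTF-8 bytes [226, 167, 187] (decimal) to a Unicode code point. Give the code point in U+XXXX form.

U+29FB

Leading byte 0xE2 = 11100010 matches 1110xxxx → 3-byte sequence.
Byte 1: 0xE2 = 11100010, payload 0010 (4 bits).
Byte 2: 0xA7 = 10100111 (10xxxxxx ✓), payload 100111.
Byte 3: 0xBB = 10111011 (10xxxxxx ✓), payload 111011.
Concatenate: 0010100111111011 = 0x29FB (16 bits → U+29FB).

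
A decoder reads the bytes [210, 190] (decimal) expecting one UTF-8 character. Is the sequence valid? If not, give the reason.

valid

Leading byte 0xD2 = 11010010 → 2-byte form.
Continuation bytes 0xBE=10111110 all match 10xxxxxx.
Decoded value 0x4BE is ≥ 0x80 (shortest form) and not a surrogate.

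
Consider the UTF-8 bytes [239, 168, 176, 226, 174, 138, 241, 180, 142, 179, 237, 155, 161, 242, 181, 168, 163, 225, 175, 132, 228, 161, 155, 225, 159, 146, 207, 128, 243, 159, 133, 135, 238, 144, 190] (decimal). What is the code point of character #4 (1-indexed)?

Offset 0: leading byte 0xEF = 11101111 → 3-byte char #1 = EF A8 B0.
Offset 3: leading byte 0xE2 = 11100010 → 3-byte char #2 = E2 AE 8A.
Offset 6: leading byte 0xF1 = 11110001 → 4-byte char #3 = F1 B4 8E B3.
Offset 10: leading byte 0xED = 11101101 → 3-byte char #4 = ED 9B A1.
Leading byte 0xED = 11101101 matches 1110xxxx → 3-byte sequence.
Byte 1: 0xED = 11101101, payload 1101 (4 bits).
Byte 2: 0x9B = 10011011 (10xxxxxx ✓), payload 011011.
Byte 3: 0xA1 = 10100001 (10xxxxxx ✓), payload 100001.
Concatenate: 1101011011100001 = 0xD6E1 (16 bits → U+D6E1).

U+D6E1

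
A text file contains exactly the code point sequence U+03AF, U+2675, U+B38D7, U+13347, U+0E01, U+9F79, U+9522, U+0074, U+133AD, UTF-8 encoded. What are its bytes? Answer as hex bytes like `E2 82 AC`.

U+03AF: 2-byte form → CE AF.
U+2675: 3-byte form → E2 99 B5.
U+B38D7: 4-byte form → F2 B3 A3 97.
U+13347: 4-byte form → F0 93 8D 87.
U+0E01: 3-byte form → E0 B8 81.
U+9F79: 3-byte form → E9 BD B9.
U+9522: 3-byte form → E9 94 A2.
U+0074: 1-byte form → 74.
U+133AD: 4-byte form → F0 93 8E AD.
Concatenated (27 bytes): CE AF E2 99 B5 F2 B3 A3 97 F0 93 8D 87 E0 B8 81 E9 BD B9 E9 94 A2 74 F0 93 8E AD.

CE AF E2 99 B5 F2 B3 A3 97 F0 93 8D 87 E0 B8 81 E9 BD B9 E9 94 A2 74 F0 93 8E AD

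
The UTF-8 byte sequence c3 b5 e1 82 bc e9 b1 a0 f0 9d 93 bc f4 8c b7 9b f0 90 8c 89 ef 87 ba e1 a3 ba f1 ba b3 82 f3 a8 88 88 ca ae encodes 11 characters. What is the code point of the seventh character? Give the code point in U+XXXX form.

Offset 0: leading byte 0xC3 = 11000011 → 2-byte char #1 = C3 B5.
Offset 2: leading byte 0xE1 = 11100001 → 3-byte char #2 = E1 82 BC.
Offset 5: leading byte 0xE9 = 11101001 → 3-byte char #3 = E9 B1 A0.
Offset 8: leading byte 0xF0 = 11110000 → 4-byte char #4 = F0 9D 93 BC.
Offset 12: leading byte 0xF4 = 11110100 → 4-byte char #5 = F4 8C B7 9B.
Offset 16: leading byte 0xF0 = 11110000 → 4-byte char #6 = F0 90 8C 89.
Offset 20: leading byte 0xEF = 11101111 → 3-byte char #7 = EF 87 BA.
Leading byte 0xEF = 11101111 matches 1110xxxx → 3-byte sequence.
Byte 1: 0xEF = 11101111, payload 1111 (4 bits).
Byte 2: 0x87 = 10000111 (10xxxxxx ✓), payload 000111.
Byte 3: 0xBA = 10111010 (10xxxxxx ✓), payload 111010.
Concatenate: 1111000111111010 = 0xF1FA (16 bits → U+F1FA).

U+F1FA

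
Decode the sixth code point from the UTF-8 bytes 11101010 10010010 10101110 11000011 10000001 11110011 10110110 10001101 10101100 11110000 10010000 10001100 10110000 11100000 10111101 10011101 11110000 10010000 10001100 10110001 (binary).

Offset 0: leading byte 0xEA = 11101010 → 3-byte char #1 = EA 92 AE.
Offset 3: leading byte 0xC3 = 11000011 → 2-byte char #2 = C3 81.
Offset 5: leading byte 0xF3 = 11110011 → 4-byte char #3 = F3 B6 8D AC.
Offset 9: leading byte 0xF0 = 11110000 → 4-byte char #4 = F0 90 8C B0.
Offset 13: leading byte 0xE0 = 11100000 → 3-byte char #5 = E0 BD 9D.
Offset 16: leading byte 0xF0 = 11110000 → 4-byte char #6 = F0 90 8C B1.
Leading byte 0xF0 = 11110000 matches 11110xxx → 4-byte sequence.
Byte 1: 0xF0 = 11110000, payload 000 (3 bits).
Byte 2: 0x90 = 10010000 (10xxxxxx ✓), payload 010000.
Byte 3: 0x8C = 10001100 (10xxxxxx ✓), payload 001100.
Byte 4: 0xB1 = 10110001 (10xxxxxx ✓), payload 110001.
Concatenate: 000010000001100110001 = 0x10331 (21 bits → U+10331).

U+10331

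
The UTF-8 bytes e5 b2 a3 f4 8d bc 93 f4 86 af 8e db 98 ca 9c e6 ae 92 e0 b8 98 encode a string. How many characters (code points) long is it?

7

Byte at offset 0: 0xE5 = 11100101 → 3-byte char (#1). Advance 3.
Byte at offset 3: 0xF4 = 11110100 → 4-byte char (#2). Advance 4.
Byte at offset 7: 0xF4 = 11110100 → 4-byte char (#3). Advance 4.
Byte at offset 11: 0xDB = 11011011 → 2-byte char (#4). Advance 2.
Byte at offset 13: 0xCA = 11001010 → 2-byte char (#5). Advance 2.
Byte at offset 15: 0xE6 = 11100110 → 3-byte char (#6). Advance 3.
Byte at offset 18: 0xE0 = 11100000 → 3-byte char (#7). Advance 3.
Reached end at offset 21 after 7 code points.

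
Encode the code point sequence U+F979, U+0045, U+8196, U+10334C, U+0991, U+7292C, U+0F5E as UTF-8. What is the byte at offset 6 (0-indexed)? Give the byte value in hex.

U+F979 → 3-byte form EF A5 B9 at offsets 0–2.
U+0045 → 1-byte form 45 at offsets 3–3.
U+8196 → 3-byte form E8 86 96 at offsets 4–6.
Offset 6 falls in char 3's range; it's byte 3 of E8 86 96 = 0x96.

0x96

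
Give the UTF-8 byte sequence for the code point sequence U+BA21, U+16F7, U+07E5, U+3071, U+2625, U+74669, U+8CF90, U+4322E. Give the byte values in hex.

U+BA21: 3-byte form → EB A8 A1.
U+16F7: 3-byte form → E1 9B B7.
U+07E5: 2-byte form → DF A5.
U+3071: 3-byte form → E3 81 B1.
U+2625: 3-byte form → E2 98 A5.
U+74669: 4-byte form → F1 B4 99 A9.
U+8CF90: 4-byte form → F2 8C BE 90.
U+4322E: 4-byte form → F1 83 88 AE.
Concatenated (26 bytes): EB A8 A1 E1 9B B7 DF A5 E3 81 B1 E2 98 A5 F1 B4 99 A9 F2 8C BE 90 F1 83 88 AE.

EB A8 A1 E1 9B B7 DF A5 E3 81 B1 E2 98 A5 F1 B4 99 A9 F2 8C BE 90 F1 83 88 AE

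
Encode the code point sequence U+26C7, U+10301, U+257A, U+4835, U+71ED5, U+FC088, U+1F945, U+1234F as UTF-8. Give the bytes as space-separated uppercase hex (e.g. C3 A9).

U+26C7: 3-byte form → E2 9B 87.
U+10301: 4-byte form → F0 90 8C 81.
U+257A: 3-byte form → E2 95 BA.
U+4835: 3-byte form → E4 A0 B5.
U+71ED5: 4-byte form → F1 B1 BB 95.
U+FC088: 4-byte form → F3 BC 82 88.
U+1F945: 4-byte form → F0 9F A5 85.
U+1234F: 4-byte form → F0 92 8D 8F.
Concatenated (29 bytes): E2 9B 87 F0 90 8C 81 E2 95 BA E4 A0 B5 F1 B1 BB 95 F3 BC 82 88 F0 9F A5 85 F0 92 8D 8F.

E2 9B 87 F0 90 8C 81 E2 95 BA E4 A0 B5 F1 B1 BB 95 F3 BC 82 88 F0 9F A5 85 F0 92 8D 8F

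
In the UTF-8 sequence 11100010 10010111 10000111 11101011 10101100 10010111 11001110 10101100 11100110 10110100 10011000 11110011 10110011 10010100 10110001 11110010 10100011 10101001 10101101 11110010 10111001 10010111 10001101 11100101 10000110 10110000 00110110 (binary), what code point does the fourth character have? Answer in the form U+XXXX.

Offset 0: leading byte 0xE2 = 11100010 → 3-byte char #1 = E2 97 87.
Offset 3: leading byte 0xEB = 11101011 → 3-byte char #2 = EB AC 97.
Offset 6: leading byte 0xCE = 11001110 → 2-byte char #3 = CE AC.
Offset 8: leading byte 0xE6 = 11100110 → 3-byte char #4 = E6 B4 98.
Leading byte 0xE6 = 11100110 matches 1110xxxx → 3-byte sequence.
Byte 1: 0xE6 = 11100110, payload 0110 (4 bits).
Byte 2: 0xB4 = 10110100 (10xxxxxx ✓), payload 110100.
Byte 3: 0x98 = 10011000 (10xxxxxx ✓), payload 011000.
Concatenate: 0110110100011000 = 0x6D18 (16 bits → U+6D18).

U+6D18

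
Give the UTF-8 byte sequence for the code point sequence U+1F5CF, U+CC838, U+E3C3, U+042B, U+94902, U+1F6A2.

F0 9F 97 8F F3 8C A0 B8 EE 8F 83 D0 AB F2 94 A4 82 F0 9F 9A A2

U+1F5CF: 4-byte form → F0 9F 97 8F.
U+CC838: 4-byte form → F3 8C A0 B8.
U+E3C3: 3-byte form → EE 8F 83.
U+042B: 2-byte form → D0 AB.
U+94902: 4-byte form → F2 94 A4 82.
U+1F6A2: 4-byte form → F0 9F 9A A2.
Concatenated (21 bytes): F0 9F 97 8F F3 8C A0 B8 EE 8F 83 D0 AB F2 94 A4 82 F0 9F 9A A2.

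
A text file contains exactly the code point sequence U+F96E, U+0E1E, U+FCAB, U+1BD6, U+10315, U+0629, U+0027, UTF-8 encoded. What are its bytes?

EF A5 AE E0 B8 9E EF B2 AB E1 AF 96 F0 90 8C 95 D8 A9 27

U+F96E: 3-byte form → EF A5 AE.
U+0E1E: 3-byte form → E0 B8 9E.
U+FCAB: 3-byte form → EF B2 AB.
U+1BD6: 3-byte form → E1 AF 96.
U+10315: 4-byte form → F0 90 8C 95.
U+0629: 2-byte form → D8 A9.
U+0027: 1-byte form → 27.
Concatenated (19 bytes): EF A5 AE E0 B8 9E EF B2 AB E1 AF 96 F0 90 8C 95 D8 A9 27.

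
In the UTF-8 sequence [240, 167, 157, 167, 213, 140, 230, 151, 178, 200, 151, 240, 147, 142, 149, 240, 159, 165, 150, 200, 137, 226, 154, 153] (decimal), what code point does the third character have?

U+65F2

Offset 0: leading byte 0xF0 = 11110000 → 4-byte char #1 = F0 A7 9D A7.
Offset 4: leading byte 0xD5 = 11010101 → 2-byte char #2 = D5 8C.
Offset 6: leading byte 0xE6 = 11100110 → 3-byte char #3 = E6 97 B2.
Leading byte 0xE6 = 11100110 matches 1110xxxx → 3-byte sequence.
Byte 1: 0xE6 = 11100110, payload 0110 (4 bits).
Byte 2: 0x97 = 10010111 (10xxxxxx ✓), payload 010111.
Byte 3: 0xB2 = 10110010 (10xxxxxx ✓), payload 110010.
Concatenate: 0110010111110010 = 0x65F2 (16 bits → U+65F2).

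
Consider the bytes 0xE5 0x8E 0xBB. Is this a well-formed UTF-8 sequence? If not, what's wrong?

valid

Leading byte 0xE5 = 11100101 → 3-byte form.
Continuation bytes 0x8E=10001110, 0xBB=10111011 all match 10xxxxxx.
Decoded value 0x53BB is ≥ 0x800 (shortest form) and not a surrogate.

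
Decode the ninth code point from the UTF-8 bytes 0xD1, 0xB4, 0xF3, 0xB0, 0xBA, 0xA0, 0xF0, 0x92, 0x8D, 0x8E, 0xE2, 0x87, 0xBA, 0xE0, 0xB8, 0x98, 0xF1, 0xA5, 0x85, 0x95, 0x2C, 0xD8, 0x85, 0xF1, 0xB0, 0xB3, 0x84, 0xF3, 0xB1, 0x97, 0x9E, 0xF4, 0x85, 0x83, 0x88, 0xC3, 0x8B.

U+70CC4

Offset 0: leading byte 0xD1 = 11010001 → 2-byte char #1 = D1 B4.
Offset 2: leading byte 0xF3 = 11110011 → 4-byte char #2 = F3 B0 BA A0.
Offset 6: leading byte 0xF0 = 11110000 → 4-byte char #3 = F0 92 8D 8E.
Offset 10: leading byte 0xE2 = 11100010 → 3-byte char #4 = E2 87 BA.
Offset 13: leading byte 0xE0 = 11100000 → 3-byte char #5 = E0 B8 98.
Offset 16: leading byte 0xF1 = 11110001 → 4-byte char #6 = F1 A5 85 95.
Offset 20: leading byte 0x2C = 00101100 → 1-byte char #7 = 2C.
Offset 21: leading byte 0xD8 = 11011000 → 2-byte char #8 = D8 85.
Offset 23: leading byte 0xF1 = 11110001 → 4-byte char #9 = F1 B0 B3 84.
Leading byte 0xF1 = 11110001 matches 11110xxx → 4-byte sequence.
Byte 1: 0xF1 = 11110001, payload 001 (3 bits).
Byte 2: 0xB0 = 10110000 (10xxxxxx ✓), payload 110000.
Byte 3: 0xB3 = 10110011 (10xxxxxx ✓), payload 110011.
Byte 4: 0x84 = 10000100 (10xxxxxx ✓), payload 000100.
Concatenate: 001110000110011000100 = 0x70CC4 (21 bits → U+70CC4).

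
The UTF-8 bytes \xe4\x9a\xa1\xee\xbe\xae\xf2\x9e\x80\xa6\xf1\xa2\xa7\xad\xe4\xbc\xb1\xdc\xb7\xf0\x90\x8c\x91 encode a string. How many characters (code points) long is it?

Byte at offset 0: 0xE4 = 11100100 → 3-byte char (#1). Advance 3.
Byte at offset 3: 0xEE = 11101110 → 3-byte char (#2). Advance 3.
Byte at offset 6: 0xF2 = 11110010 → 4-byte char (#3). Advance 4.
Byte at offset 10: 0xF1 = 11110001 → 4-byte char (#4). Advance 4.
Byte at offset 14: 0xE4 = 11100100 → 3-byte char (#5). Advance 3.
Byte at offset 17: 0xDC = 11011100 → 2-byte char (#6). Advance 2.
Byte at offset 19: 0xF0 = 11110000 → 4-byte char (#7). Advance 4.
Reached end at offset 23 after 7 code points.

7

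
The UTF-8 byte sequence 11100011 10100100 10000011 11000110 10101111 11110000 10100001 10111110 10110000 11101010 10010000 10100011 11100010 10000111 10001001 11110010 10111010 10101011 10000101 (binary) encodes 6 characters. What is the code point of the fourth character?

Offset 0: leading byte 0xE3 = 11100011 → 3-byte char #1 = E3 A4 83.
Offset 3: leading byte 0xC6 = 11000110 → 2-byte char #2 = C6 AF.
Offset 5: leading byte 0xF0 = 11110000 → 4-byte char #3 = F0 A1 BE B0.
Offset 9: leading byte 0xEA = 11101010 → 3-byte char #4 = EA 90 A3.
Leading byte 0xEA = 11101010 matches 1110xxxx → 3-byte sequence.
Byte 1: 0xEA = 11101010, payload 1010 (4 bits).
Byte 2: 0x90 = 10010000 (10xxxxxx ✓), payload 010000.
Byte 3: 0xA3 = 10100011 (10xxxxxx ✓), payload 100011.
Concatenate: 1010010000100011 = 0xA423 (16 bits → U+A423).

U+A423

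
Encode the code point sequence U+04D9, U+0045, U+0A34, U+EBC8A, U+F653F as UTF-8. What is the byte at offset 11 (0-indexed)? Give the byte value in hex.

0xB6

U+04D9 → 2-byte form D3 99 at offsets 0–1.
U+0045 → 1-byte form 45 at offsets 2–2.
U+0A34 → 3-byte form E0 A8 B4 at offsets 3–5.
U+EBC8A → 4-byte form F3 AB B2 8A at offsets 6–9.
U+F653F → 4-byte form F3 B6 94 BF at offsets 10–13.
Offset 11 falls in char 5's range; it's byte 2 of F3 B6 94 BF = 0xB6.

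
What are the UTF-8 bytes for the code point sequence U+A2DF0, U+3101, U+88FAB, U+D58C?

F2 A2 B7 B0 E3 84 81 F2 88 BE AB ED 96 8C

U+A2DF0: 4-byte form → F2 A2 B7 B0.
U+3101: 3-byte form → E3 84 81.
U+88FAB: 4-byte form → F2 88 BE AB.
U+D58C: 3-byte form → ED 96 8C.
Concatenated (14 bytes): F2 A2 B7 B0 E3 84 81 F2 88 BE AB ED 96 8C.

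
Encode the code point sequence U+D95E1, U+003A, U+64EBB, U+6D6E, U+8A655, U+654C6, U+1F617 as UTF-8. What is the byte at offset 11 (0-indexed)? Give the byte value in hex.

U+D95E1 → 4-byte form F3 99 97 A1 at offsets 0–3.
U+003A → 1-byte form 3A at offsets 4–4.
U+64EBB → 4-byte form F1 A4 BA BB at offsets 5–8.
U+6D6E → 3-byte form E6 B5 AE at offsets 9–11.
Offset 11 falls in char 4's range; it's byte 3 of E6 B5 AE = 0xAE.

0xAE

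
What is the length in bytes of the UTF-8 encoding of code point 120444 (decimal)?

4

U+1D67C = 0x1D67C. UTF-8 uses 1 byte below 0x80, 2 below 0x800, 3 below 0x10000, 4 up to 0x10FFFF. 0x1D67C is in U+10000–U+10FFFF → 4 bytes.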